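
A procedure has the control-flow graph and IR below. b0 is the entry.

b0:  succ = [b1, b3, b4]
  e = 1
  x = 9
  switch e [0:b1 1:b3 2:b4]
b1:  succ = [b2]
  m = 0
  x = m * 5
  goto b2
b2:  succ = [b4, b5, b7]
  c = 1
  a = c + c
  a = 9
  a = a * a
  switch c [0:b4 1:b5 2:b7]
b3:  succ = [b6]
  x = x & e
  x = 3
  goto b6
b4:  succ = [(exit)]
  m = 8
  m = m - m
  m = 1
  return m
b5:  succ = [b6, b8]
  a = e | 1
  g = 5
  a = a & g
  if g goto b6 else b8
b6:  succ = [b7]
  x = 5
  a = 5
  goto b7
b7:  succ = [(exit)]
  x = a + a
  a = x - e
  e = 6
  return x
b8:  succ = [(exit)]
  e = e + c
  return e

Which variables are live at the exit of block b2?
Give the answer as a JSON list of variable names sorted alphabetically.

Answer: ["a", "c", "e"]

Working:
Per-block:
  b0: def={e,x} ue=∅
  b1: def={m,x} ue=∅
  b2: def={a,c} ue=∅
  b3: def={x} ue={e,x}
  b4: def={m} ue=∅
  b5: def={a,g} ue={e}
  b6: def={a,x} ue=∅
  b7: def={a,e,x} ue={a,e}
  b8: def={e} ue={c,e}

Liveness:
  b0 li=∅ lo={e,x}
  b1 li={e} lo={e}
  b2 li={e} lo={a,c,e}
  b3 li={e,x} lo={e}
  b4 li=∅ lo=∅
  b5 li={c,e} lo={c,e}
  b6 li={e} lo={a,e}
  b7 li={a,e} lo=∅
  b8 li={c,e} lo=∅

live-out(b2) = ["a", "c", "e"]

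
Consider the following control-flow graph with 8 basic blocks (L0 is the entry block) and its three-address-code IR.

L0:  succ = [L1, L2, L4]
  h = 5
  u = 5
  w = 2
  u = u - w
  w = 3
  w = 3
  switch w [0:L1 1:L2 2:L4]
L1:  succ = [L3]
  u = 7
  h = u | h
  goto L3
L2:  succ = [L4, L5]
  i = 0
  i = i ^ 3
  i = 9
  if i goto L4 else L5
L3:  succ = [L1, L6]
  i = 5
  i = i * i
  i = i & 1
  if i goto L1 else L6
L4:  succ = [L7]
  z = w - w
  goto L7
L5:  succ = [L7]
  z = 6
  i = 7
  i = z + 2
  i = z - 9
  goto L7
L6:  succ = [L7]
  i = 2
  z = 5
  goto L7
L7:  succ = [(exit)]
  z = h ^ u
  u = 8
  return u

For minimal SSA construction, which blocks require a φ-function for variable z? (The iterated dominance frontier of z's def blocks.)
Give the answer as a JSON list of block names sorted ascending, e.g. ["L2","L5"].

idom tree: L1←L0 L2←L0 L3←L1 L4←L0 L5←L2 L6←L3 L7←L0
Join-block Dom:
  L1: preds {L0,L3}: {L0} ∩ {L0,L1,L3} = {L0}; idom=L0
  L4: preds {L0,L2}: {L0} ∩ {L0,L2} = {L0}; idom=L0
  L7: preds {L4,L5,L6}: {L0,L4} ∩ {L0,L2,L5} ∩ {L0,L1,L3,L6} = {L0}; idom=L0

Frontier:
  L1←L0: walk · to L0
  L1←L3: walk L3→L1 to L0
  L4←L0: walk · to L0
  L4←L2: walk L2 to L0
  L7←L4: walk L4 to L0
  L7←L5: walk L5→L2 to L0
  L7←L6: walk L6→L3→L1 to L0
  L0: DF=∅
  L1: DF={L1,L7}
  L2: DF={L4,L7}
  L3: DF={L1,L7}
  L4: DF={L7}
  L5: DF={L7}
  L6: DF={L7}
  L7: DF=∅

φ for z: defs {L4,L5,L6,L7}
  DF⁺ = {L7}

Answer: ["L7"]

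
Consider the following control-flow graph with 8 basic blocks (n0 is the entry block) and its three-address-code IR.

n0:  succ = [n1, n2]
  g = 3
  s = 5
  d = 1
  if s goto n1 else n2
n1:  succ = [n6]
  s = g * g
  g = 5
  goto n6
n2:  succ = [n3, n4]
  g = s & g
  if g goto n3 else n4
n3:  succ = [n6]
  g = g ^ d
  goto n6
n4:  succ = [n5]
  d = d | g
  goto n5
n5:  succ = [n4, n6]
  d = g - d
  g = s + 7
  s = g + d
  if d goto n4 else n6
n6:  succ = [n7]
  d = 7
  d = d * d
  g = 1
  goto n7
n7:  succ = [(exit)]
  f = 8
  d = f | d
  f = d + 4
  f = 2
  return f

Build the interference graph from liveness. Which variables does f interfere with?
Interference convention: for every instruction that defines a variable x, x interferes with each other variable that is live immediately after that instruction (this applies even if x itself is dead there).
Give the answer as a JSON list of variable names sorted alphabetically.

Answer: ["d"]

Analysis:
def/use:
  n0: def={d,g,s} ue=∅
  n1: def={g,s} ue={g}
  n2: def={g} ue={g,s}
  n3: def={g} ue={d,g}
  n4: def={d} ue={d,g}
  n5: def={d,g,s} ue={d,g,s}
  n6: def={d,g} ue=∅
  n7: def={d,f} ue={d}

Backward fixpoint:
  n0: in=∅ out={d,g,s}
  n1: in={g} out=∅
  n2: in={d,g,s} out={d,g,s}
  n3: in={d,g} out=∅
  n4: in={d,g,s} out={d,g,s}
  n5: in={d,g,s} out={d,g,s}
  n6: in=∅ out={d}
  n7: in={d} out=∅

Interference:
  d — {f,g,s}
  f — {d}
  g — {d,s}
  s — {d,g}

N(f) = ["d"]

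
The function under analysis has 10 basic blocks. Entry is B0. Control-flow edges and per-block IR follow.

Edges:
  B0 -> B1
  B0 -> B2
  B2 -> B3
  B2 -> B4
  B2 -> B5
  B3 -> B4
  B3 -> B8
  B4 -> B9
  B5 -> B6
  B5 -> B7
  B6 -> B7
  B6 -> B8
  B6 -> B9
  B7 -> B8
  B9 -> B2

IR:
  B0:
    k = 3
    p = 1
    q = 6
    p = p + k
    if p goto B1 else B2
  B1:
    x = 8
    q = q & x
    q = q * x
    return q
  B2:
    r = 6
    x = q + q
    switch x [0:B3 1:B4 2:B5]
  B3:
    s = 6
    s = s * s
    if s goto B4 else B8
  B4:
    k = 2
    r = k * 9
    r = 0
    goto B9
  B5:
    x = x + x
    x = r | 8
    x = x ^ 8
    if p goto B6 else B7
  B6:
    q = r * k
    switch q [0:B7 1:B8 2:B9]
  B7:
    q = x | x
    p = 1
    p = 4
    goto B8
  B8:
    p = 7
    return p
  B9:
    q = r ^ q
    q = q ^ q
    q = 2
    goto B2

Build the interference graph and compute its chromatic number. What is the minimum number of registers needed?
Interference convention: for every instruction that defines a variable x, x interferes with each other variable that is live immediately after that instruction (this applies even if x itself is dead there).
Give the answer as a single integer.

def/use:
  B0: def={k,p,q} ue=∅
  B1: def={q,x} ue={q}
  B2: def={r,x} ue={q}
  B3: def={s} ue=∅
  B4: def={k,r} ue=∅
  B5: def={x} ue={p,r,x}
  B6: def={q} ue={k,r}
  B7: def={p,q} ue={x}
  B8: def={p} ue=∅
  B9: def={q} ue={q,r}

Live sets:
  live B0: ∅→{k,p,q}
  live B1: {q}→∅
  live B2: {k,p,q}→{k,p,q,r,x}
  live B3: {p,q}→{p,q}
  live B4: {p,q}→{k,p,q,r}
  live B5: {k,p,r,x}→{k,p,r,x}
  live B6: {k,p,r,x}→{k,p,q,r,x}
  live B7: {x}→∅
  live B8: ∅→∅
  live B9: {k,p,q,r}→{k,p,q}

Interference:
  k — {p,q,r,x}
  p — {k,q,r,s,x}
  q — {k,p,r,s,x}
  r — {k,p,q,x}
  s — {p,q}
  x — {k,p,q,r}

Colouring:
  clique {k,p,q,r,x} ⇒ need ≥ 5
  5-colouring: R0={p}  R1={q}  R2={k,s}  R3={r}  R4={x}
  χ = 5

Answer: 5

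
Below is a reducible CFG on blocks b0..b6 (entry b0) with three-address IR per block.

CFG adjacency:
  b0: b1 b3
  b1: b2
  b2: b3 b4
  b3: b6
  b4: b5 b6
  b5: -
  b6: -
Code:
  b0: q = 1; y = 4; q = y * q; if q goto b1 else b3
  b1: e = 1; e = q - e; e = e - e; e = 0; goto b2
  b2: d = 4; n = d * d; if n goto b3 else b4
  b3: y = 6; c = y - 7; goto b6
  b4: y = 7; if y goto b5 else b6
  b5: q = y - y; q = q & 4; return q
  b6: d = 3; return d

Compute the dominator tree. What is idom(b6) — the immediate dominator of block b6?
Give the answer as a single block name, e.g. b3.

idom tree: b1←b0 b2←b1 b3←b0 b4←b2 b5←b4 b6←b0
Dom at joins:
  b3: preds {b0,b2}: {b0} ∩ {b0,b1,b2} = {b0}; idom=b0
  b6: preds {b3,b4}: {b0,b3} ∩ {b0,b1,b2,b4} = {b0}; idom=b0

idom(b6) = b0

Answer: b0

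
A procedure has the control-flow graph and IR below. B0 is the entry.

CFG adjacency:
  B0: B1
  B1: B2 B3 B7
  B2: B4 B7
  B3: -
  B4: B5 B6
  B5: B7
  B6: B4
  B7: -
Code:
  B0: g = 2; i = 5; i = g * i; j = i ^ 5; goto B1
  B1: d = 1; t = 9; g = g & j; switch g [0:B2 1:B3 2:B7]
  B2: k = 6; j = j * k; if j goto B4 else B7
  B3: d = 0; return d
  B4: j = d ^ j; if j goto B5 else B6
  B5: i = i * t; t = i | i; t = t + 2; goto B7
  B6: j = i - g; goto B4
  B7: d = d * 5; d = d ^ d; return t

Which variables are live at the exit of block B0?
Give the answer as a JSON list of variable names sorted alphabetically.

Per-block:
  B0 def {g,i,j} use ∅
  B1 def {d,g,t} use {g,j}
  B2 def {j,k} use {j}
  B3 def {d} use ∅
  B4 def {j} use {d,j}
  B5 def {i,t} use {i,t}
  B6 def {j} use {g,i}
  B7 def {d} use {d,t}

Liveness:
  B0 li=∅ lo={g,i,j}
  B1 li={g,i,j} lo={d,g,i,j,t}
  B2 li={d,g,i,j,t} lo={d,g,i,j,t}
  B3 li=∅ lo=∅
  B4 li={d,g,i,j,t} lo={d,g,i,t}
  B5 li={d,i,t} lo={d,t}
  B6 li={d,g,i,t} lo={d,g,i,j,t}
  B7 li={d,t} lo=∅

live-out(B0) = ["g", "i", "j"]

Answer: ["g", "i", "j"]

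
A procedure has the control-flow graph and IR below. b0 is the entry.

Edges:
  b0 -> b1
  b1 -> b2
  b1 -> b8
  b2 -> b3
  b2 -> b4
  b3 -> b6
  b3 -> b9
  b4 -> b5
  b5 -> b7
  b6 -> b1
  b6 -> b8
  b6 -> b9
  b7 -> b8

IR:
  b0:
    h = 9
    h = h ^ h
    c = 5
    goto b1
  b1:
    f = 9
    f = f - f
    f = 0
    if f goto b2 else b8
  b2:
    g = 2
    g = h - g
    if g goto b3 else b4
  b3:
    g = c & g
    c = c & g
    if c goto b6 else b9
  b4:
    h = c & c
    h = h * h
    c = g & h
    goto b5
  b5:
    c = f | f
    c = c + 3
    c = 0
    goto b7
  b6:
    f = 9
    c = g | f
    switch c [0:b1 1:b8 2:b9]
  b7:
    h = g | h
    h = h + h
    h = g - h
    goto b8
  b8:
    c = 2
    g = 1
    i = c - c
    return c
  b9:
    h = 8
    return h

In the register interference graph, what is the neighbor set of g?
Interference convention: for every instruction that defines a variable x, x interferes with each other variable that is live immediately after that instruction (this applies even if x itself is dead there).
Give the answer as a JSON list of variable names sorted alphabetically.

Answer: ["c", "f", "h"]

Derivation:
Block summaries:
  b0 def {c,h} use ∅
  b1 def {f} use ∅
  b2 def {g} use {h}
  b3 def {c,g} use {c,g}
  b4 def {c,h} use {c,g}
  b5 def {c} use {f}
  b6 def {c,f} use {g}
  b7 def {h} use {g,h}
  b8 def {c,g,i} use ∅
  b9 def {h} use ∅

Liveness:
  b0 li=∅ lo={c,h}
  b1 li={c,h} lo={c,f,h}
  b2 li={c,f,h} lo={c,f,g,h}
  b3 li={c,g,h} lo={g,h}
  b4 li={c,f,g} lo={f,g,h}
  b5 li={f,g,h} lo={g,h}
  b6 li={g,h} lo={c,h}
  b7 li={g,h} lo=∅
  b8 li=∅ lo=∅
  b9 li=∅ lo=∅

Interfere edges:
  c: {f,g,h,i}
  f: {c,g,h}
  g: {c,f,h}
  h: {c,f,g}
  i: {c}

N(g) = ["c", "f", "h"]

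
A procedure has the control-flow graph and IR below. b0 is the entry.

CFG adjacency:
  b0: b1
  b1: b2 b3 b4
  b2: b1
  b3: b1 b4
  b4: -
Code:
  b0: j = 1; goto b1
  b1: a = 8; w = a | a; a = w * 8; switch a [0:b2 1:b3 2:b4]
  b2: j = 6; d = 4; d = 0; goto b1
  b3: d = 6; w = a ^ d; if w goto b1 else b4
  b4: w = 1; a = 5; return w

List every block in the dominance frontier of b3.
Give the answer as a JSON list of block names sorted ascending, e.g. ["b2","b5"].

idom tree: b1←b0 b2←b1 b3←b1 b4←b1
Dom∩ at merges:
  b1: preds {b0,b2,b3}: {b0} ∩ {b0,b1,b2} ∩ {b0,b1,b3} = {b0}; idom=b0
  b4: preds {b1,b3}: {b0,b1} ∩ {b0,b1,b3} = {b0,b1}; idom=b1

DF derivation:
  join b1 pred b0: · stop@b0
  join b1 pred b2: b2→b1 stop@b0
  join b1 pred b3: b3→b1 stop@b0
  join b4 pred b1: · stop@b1
  join b4 pred b3: b3 stop@b1
  b0: DF=∅
  b1: DF={b1}
  b2: DF={b1}
  b3: DF={b1,b4}
  b4: DF=∅

DF(b3) = ["b1", "b4"]

Answer: ["b1", "b4"]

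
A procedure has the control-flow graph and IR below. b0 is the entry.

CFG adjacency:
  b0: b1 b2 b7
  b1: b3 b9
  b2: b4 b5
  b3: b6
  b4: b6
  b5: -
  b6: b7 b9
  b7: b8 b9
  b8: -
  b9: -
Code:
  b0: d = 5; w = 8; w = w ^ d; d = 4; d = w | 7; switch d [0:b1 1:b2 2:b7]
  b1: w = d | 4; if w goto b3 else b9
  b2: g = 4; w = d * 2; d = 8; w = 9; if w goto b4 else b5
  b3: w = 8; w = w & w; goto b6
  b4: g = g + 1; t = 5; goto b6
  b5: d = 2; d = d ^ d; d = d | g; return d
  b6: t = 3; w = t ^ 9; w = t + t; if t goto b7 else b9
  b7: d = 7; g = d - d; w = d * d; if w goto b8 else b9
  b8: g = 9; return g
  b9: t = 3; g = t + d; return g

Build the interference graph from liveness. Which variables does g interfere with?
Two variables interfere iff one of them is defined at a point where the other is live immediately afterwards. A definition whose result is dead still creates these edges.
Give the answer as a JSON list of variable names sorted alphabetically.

Answer: ["d", "w"]

Derivation:
Block summaries:
  b0: def={d,w} ue=∅
  b1: def={w} ue={d}
  b2: def={d,g,w} ue={d}
  b3: def={w} ue=∅
  b4: def={g,t} ue={g}
  b5: def={d} ue={g}
  b6: def={t,w} ue=∅
  b7: def={d,g,w} ue=∅
  b8: def={g} ue=∅
  b9: def={g,t} ue={d}

Backward fixpoint:
  live b0: ∅→{d}
  live b1: {d}→{d}
  live b2: {d}→{d,g}
  live b3: {d}→{d}
  live b4: {d,g}→{d}
  live b5: {g}→∅
  live b6: {d}→{d}
  live b7: ∅→{d}
  live b8: ∅→∅
  live b9: {d}→∅

Interfere edges:
  d — {g,t,w}
  g — {d,w}
  t — {d,w}
  w — {d,g,t}

N(g) = ["d", "w"]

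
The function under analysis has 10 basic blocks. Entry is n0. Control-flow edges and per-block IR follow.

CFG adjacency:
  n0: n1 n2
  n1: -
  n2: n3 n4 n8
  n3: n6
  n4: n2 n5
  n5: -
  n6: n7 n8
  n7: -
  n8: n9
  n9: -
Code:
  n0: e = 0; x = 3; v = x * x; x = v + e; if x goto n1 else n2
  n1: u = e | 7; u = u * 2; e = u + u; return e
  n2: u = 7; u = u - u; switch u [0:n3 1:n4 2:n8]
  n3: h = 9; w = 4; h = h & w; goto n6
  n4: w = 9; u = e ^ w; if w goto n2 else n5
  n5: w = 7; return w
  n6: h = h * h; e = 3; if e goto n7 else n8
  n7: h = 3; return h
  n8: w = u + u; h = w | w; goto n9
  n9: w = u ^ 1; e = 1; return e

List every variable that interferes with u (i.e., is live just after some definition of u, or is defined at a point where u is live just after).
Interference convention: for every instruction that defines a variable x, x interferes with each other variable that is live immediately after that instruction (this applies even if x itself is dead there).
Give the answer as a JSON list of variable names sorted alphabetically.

Answer: ["e", "h", "w"]

Analysis:
Per-block:
  n0: def={e,v,x} ue=∅
  n1: def={e,u} ue={e}
  n2: def={u} ue=∅
  n3: def={h,w} ue=∅
  n4: def={u,w} ue={e}
  n5: def={w} ue=∅
  n6: def={e,h} ue={h}
  n7: def={h} ue=∅
  n8: def={h,w} ue={u}
  n9: def={e,w} ue={u}

Liveness:
  live n0: ∅→{e}
  live n1: {e}→∅
  live n2: {e}→{e,u}
  live n3: {u}→{h,u}
  live n4: {e}→{e}
  live n5: ∅→∅
  live n6: {h,u}→{u}
  live n7: ∅→∅
  live n8: {u}→{u}
  live n9: {u}→∅

Conflict graph:
  e — {u,v,w,x}
  h — {u,w}
  u — {e,h,w}
  v — {e}
  w — {e,h,u}
  x — {e}

N(u) = ["e", "h", "w"]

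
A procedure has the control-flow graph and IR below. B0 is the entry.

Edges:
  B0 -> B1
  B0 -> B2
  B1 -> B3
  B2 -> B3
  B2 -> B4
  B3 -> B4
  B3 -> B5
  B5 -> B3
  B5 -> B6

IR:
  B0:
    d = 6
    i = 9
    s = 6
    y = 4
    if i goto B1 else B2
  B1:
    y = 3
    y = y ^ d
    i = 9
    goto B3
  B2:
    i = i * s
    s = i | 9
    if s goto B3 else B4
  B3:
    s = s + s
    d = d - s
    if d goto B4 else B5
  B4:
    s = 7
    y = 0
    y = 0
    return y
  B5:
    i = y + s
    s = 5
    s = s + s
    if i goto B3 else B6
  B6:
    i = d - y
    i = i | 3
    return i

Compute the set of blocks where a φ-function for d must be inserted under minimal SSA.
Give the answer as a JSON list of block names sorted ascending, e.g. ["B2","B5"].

idom tree: B1←B0 B2←B0 B3←B0 B4←B0 B5←B3 B6←B5
Dom∩ at merges:
  B3: preds {B1,B2,B5}: {B0,B1} ∩ {B0,B2} ∩ {B0,B3,B5} = {B0}; idom=B0
  B4: preds {B2,B3}: {B0,B2} ∩ {B0,B3} = {B0}; idom=B0

DF walk-up:
  join B3 pred B1: B1 stop@B0
  join B3 pred B2: B2 stop@B0
  join B3 pred B5: B5→B3 stop@B0
  join B4 pred B2: B2 stop@B0
  join B4 pred B3: B3 stop@B0
  DF(B0)=∅
  DF(B1)={B3}
  DF(B2)={B3,B4}
  DF(B3)={B3,B4}
  DF(B4)=∅
  DF(B5)={B3}
  DF(B6)=∅

φ for d: defs {B0,B3}
  DF⁺ = {B3,B4}

Answer: ["B3", "B4"]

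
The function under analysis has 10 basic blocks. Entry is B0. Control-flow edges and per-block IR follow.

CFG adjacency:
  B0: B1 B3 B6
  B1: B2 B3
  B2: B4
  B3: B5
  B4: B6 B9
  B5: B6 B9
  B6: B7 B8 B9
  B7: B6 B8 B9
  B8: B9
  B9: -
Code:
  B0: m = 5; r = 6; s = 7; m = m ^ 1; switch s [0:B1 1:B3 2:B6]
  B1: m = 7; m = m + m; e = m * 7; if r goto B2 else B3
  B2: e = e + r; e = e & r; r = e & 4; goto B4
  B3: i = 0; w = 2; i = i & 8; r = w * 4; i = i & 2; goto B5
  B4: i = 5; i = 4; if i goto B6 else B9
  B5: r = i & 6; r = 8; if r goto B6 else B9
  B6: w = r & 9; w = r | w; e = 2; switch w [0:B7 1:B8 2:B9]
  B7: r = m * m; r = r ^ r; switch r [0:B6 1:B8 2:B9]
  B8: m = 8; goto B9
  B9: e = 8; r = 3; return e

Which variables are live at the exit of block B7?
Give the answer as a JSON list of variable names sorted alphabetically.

Answer: ["m", "r"]

Analysis:
def/use:
  B0 def {m,r,s} use ∅
  B1 def {e,m} use {r}
  B2 def {e,r} use {e,r}
  B3 def {i,r,w} use ∅
  B4 def {i} use ∅
  B5 def {r} use {i}
  B6 def {e,w} use {r}
  B7 def {r} use {m}
  B8 def {m} use ∅
  B9 def {e,r} use ∅

Backward fixpoint:
  B0: in=∅ out={m,r}
  B1: in={r} out={e,m,r}
  B2: in={e,m,r} out={m,r}
  B3: in={m} out={i,m}
  B4: in={m,r} out={m,r}
  B5: in={i,m} out={m,r}
  B6: in={m,r} out={m}
  B7: in={m} out={m,r}
  B8: in=∅ out=∅
  B9: in=∅ out=∅

live-out(B7) = ["m", "r"]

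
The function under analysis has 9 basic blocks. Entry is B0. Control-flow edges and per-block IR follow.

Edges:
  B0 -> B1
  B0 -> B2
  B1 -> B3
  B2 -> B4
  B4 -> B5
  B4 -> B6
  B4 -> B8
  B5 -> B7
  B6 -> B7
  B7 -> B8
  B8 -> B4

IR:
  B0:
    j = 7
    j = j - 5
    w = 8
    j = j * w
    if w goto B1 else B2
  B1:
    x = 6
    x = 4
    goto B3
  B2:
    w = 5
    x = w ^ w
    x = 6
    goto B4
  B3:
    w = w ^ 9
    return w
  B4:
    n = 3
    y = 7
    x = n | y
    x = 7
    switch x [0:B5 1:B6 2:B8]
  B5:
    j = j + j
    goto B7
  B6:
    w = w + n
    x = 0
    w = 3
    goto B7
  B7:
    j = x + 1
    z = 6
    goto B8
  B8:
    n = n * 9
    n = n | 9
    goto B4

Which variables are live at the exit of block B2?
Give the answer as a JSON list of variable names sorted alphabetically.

Answer: ["j", "w"]

Derivation:
def/use:
  B0 def {j,w} use ∅
  B1 def {x} use ∅
  B2 def {w,x} use ∅
  B3 def {w} use {w}
  B4 def {n,x,y} use ∅
  B5 def {j} use {j}
  B6 def {w,x} use {n,w}
  B7 def {j,z} use {x}
  B8 def {n} use {n}

Backward fixpoint:
  live B0: ∅→{j,w}
  live B1: {w}→{w}
  live B2: {j}→{j,w}
  live B3: {w}→∅
  live B4: {j,w}→{j,n,w,x}
  live B5: {j,n,w,x}→{n,w,x}
  live B6: {n,w}→{n,w,x}
  live B7: {n,w,x}→{j,n,w}
  live B8: {j,n,w}→{j,w}

live-out(B2) = ["j", "w"]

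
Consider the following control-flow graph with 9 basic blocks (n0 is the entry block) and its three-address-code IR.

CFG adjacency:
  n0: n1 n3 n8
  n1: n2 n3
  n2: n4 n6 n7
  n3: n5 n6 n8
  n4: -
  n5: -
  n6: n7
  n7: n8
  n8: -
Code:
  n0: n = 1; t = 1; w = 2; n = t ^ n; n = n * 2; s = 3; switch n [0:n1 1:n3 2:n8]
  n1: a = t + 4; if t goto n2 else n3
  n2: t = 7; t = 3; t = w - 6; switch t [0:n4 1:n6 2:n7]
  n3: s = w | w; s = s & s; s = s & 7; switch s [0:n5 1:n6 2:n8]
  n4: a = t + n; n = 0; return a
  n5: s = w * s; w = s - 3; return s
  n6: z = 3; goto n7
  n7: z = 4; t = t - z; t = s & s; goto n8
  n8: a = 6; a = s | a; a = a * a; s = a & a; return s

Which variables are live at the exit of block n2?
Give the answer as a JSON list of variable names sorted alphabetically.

def/use:
  n0: def={n,s,t,w} ue=∅
  n1: def={a} ue={t}
  n2: def={t} ue={w}
  n3: def={s} ue={w}
  n4: def={a,n} ue={n,t}
  n5: def={s,w} ue={s,w}
  n6: def={z} ue=∅
  n7: def={t,z} ue={s,t}
  n8: def={a,s} ue={s}

Live sets:
  n0 li=∅ lo={n,s,t,w}
  n1 li={n,s,t,w} lo={n,s,t,w}
  n2 li={n,s,w} lo={n,s,t}
  n3 li={t,w} lo={s,t,w}
  n4 li={n,t} lo=∅
  n5 li={s,w} lo=∅
  n6 li={s,t} lo={s,t}
  n7 li={s,t} lo={s}
  n8 li={s} lo=∅

live-out(n2) = ["n", "s", "t"]

Answer: ["n", "s", "t"]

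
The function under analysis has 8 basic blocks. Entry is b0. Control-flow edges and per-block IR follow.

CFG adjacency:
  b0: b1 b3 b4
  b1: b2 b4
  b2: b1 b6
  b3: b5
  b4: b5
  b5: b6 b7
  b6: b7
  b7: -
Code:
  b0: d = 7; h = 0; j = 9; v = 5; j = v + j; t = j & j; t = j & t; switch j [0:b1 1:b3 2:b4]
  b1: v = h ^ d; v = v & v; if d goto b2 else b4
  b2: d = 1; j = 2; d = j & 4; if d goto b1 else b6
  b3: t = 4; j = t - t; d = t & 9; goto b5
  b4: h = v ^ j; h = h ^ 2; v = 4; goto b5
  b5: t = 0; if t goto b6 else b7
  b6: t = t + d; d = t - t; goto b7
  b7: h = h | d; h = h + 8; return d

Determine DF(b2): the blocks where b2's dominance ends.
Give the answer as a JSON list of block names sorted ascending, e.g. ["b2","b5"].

idom tree: b1←b0 b2←b1 b3←b0 b4←b0 b5←b0 b6←b0 b7←b0
Dom at joins:
  b1: preds {b0,b2}: {b0} ∩ {b0,b1,b2} = {b0}; idom=b0
  b4: preds {b0,b1}: {b0} ∩ {b0,b1} = {b0}; idom=b0
  b5: preds {b3,b4}: {b0,b3} ∩ {b0,b4} = {b0}; idom=b0
  b6: preds {b2,b5}: {b0,b1,b2} ∩ {b0,b5} = {b0}; idom=b0
  b7: preds {b5,b6}: {b0,b5} ∩ {b0,b6} = {b0}; idom=b0

DF derivation:
  b1←b0: walk · to b0
  b1←b2: walk b2→b1 to b0
  b4←b0: walk · to b0
  b4←b1: walk b1 to b0
  b5←b3: walk b3 to b0
  b5←b4: walk b4 to b0
  b6←b2: walk b2→b1 to b0
  b6←b5: walk b5 to b0
  b7←b5: walk b5 to b0
  b7←b6: walk b6 to b0
  DF(b0)=∅
  DF(b1)={b1,b4,b6}
  DF(b2)={b1,b6}
  DF(b3)={b5}
  DF(b4)={b5}
  DF(b5)={b6,b7}
  DF(b6)={b7}
  DF(b7)=∅

DF(b2) = ["b1", "b6"]

Answer: ["b1", "b6"]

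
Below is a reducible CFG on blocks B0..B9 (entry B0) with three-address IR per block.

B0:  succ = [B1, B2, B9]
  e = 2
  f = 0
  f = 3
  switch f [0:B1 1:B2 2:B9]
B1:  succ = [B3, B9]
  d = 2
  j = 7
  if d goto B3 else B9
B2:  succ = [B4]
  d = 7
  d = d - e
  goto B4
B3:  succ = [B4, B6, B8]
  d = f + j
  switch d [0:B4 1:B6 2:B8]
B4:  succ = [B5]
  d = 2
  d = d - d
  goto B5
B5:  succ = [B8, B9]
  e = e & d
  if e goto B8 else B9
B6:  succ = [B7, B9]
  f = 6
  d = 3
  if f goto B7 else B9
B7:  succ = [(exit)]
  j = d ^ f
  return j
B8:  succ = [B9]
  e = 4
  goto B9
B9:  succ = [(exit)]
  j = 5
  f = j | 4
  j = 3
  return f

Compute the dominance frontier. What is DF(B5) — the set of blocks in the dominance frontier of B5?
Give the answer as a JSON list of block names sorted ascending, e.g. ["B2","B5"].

idom tree: B1←B0 B2←B0 B3←B1 B4←B0 B5←B4 B6←B3 B7←B6 B8←B0 B9←B0
Join-block Dom:
  B4: preds {B2,B3}: {B0,B2} ∩ {B0,B1,B3} = {B0}; idom=B0
  B8: preds {B3,B5}: {B0,B1,B3} ∩ {B0,B4,B5} = {B0}; idom=B0
  B9: preds {B0,B1,B5,B6,B8}: {B0} ∩ {B0,B1} ∩ {B0,B4,B5} ∩ {B0,B1,B3,B6} ∩ {B0,B8} = {B0}; idom=B0

Frontier:
  B4←B2: walk B2 to B0
  B4←B3: walk B3→B1 to B0
  B8←B3: walk B3→B1 to B0
  B8←B5: walk B5→B4 to B0
  B9←B0: walk · to B0
  B9←B1: walk B1 to B0
  B9←B5: walk B5→B4 to B0
  B9←B6: walk B6→B3→B1 to B0
  B9←B8: walk B8 to B0
  B0: DF=∅
  B1: DF={B4,B8,B9}
  B2: DF={B4}
  B3: DF={B4,B8,B9}
  B4: DF={B8,B9}
  B5: DF={B8,B9}
  B6: DF={B9}
  B7: DF=∅
  B8: DF={B9}
  B9: DF=∅

DF(B5) = ["B8", "B9"]

Answer: ["B8", "B9"]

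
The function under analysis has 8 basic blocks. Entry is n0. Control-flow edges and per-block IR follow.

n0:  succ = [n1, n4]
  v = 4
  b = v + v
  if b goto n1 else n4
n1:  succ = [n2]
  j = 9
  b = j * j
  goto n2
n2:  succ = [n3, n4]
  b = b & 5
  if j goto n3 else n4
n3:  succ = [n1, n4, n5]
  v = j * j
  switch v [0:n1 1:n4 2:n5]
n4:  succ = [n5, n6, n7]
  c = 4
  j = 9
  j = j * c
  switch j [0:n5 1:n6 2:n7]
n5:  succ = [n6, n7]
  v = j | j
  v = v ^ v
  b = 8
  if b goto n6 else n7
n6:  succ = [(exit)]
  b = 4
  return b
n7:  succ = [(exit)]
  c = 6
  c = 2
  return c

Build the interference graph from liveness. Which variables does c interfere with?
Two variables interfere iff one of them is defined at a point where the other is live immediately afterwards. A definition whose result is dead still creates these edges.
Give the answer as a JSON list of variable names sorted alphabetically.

Answer: ["j"]

Working:
Per-block:
  n0: {b,v} / ∅
  n1: {b,j} / ∅
  n2: {b} / {b,j}
  n3: {v} / {j}
  n4: {c,j} / ∅
  n5: {b,v} / {j}
  n6: {b} / ∅
  n7: {c} / ∅

Liveness:
  n0: in=∅ out=∅
  n1: in=∅ out={b,j}
  n2: in={b,j} out={j}
  n3: in={j} out={j}
  n4: in=∅ out={j}
  n5: in={j} out=∅
  n6: in=∅ out=∅
  n7: in=∅ out=∅

Conflict graph:
  b — {j}
  c — {j}
  j — {b,c,v}
  v — {j}

N(c) = ["j"]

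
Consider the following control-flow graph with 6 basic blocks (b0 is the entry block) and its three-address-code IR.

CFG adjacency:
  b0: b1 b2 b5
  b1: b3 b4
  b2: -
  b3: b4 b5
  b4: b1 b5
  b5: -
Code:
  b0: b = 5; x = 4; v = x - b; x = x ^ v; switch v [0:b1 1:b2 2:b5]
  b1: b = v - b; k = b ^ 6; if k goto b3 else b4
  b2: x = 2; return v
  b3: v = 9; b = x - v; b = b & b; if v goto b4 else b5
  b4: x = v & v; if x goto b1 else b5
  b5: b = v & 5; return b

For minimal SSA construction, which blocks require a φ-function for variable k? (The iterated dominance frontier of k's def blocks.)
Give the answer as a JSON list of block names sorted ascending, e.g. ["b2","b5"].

Answer: ["b1", "b5"]

Analysis:
idom tree: b1←b0 b2←b0 b3←b1 b4←b1 b5←b0
Dom∩ at merges:
  b1: preds {b0,b4}: {b0} ∩ {b0,b1,b4} = {b0}; idom=b0
  b4: preds {b1,b3}: {b0,b1} ∩ {b0,b1,b3} = {b0,b1}; idom=b1
  b5: preds {b0,b3,b4}: {b0} ∩ {b0,b1,b3} ∩ {b0,b1,b4} = {b0}; idom=b0

DF derivation:
  b1←b0: walk · to b0
  b1←b4: walk b4→b1 to b0
  b4←b1: walk · to b1
  b4←b3: walk b3 to b1
  b5←b0: walk · to b0
  b5←b3: walk b3→b1 to b0
  b5←b4: walk b4→b1 to b0
  b0: DF=∅
  b1: DF={b1,b5}
  b2: DF=∅
  b3: DF={b4,b5}
  b4: DF={b1,b5}
  b5: DF=∅

φ for k: defs {b1}
  DF⁺ = {b1,b5}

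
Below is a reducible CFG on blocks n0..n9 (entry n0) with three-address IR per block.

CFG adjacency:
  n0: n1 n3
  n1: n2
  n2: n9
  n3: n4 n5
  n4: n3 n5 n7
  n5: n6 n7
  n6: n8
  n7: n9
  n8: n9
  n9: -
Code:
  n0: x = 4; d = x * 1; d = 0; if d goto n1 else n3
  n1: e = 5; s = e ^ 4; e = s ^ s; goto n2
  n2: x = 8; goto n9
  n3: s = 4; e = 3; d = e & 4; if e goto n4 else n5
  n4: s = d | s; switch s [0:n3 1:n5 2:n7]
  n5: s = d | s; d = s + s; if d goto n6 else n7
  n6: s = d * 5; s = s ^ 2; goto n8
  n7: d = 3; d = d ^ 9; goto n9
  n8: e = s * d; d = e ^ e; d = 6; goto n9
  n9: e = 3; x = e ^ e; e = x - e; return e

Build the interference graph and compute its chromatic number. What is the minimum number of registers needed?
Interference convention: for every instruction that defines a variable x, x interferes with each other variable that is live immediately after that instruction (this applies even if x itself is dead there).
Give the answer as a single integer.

Answer: 3

Working:
def/use:
  n0: {d,x} / ∅
  n1: {e,s} / ∅
  n2: {x} / ∅
  n3: {d,e,s} / ∅
  n4: {s} / {d,s}
  n5: {d,s} / {d,s}
  n6: {s} / {d}
  n7: {d} / ∅
  n8: {d,e} / {d,s}
  n9: {e,x} / ∅

Backward fixpoint:
  n0: in=∅ out=∅
  n1: in=∅ out=∅
  n2: in=∅ out=∅
  n3: in=∅ out={d,s}
  n4: in={d,s} out={d,s}
  n5: in={d,s} out={d}
  n6: in={d} out={d,s}
  n7: in=∅ out=∅
  n8: in={d,s} out=∅
  n9: in=∅ out=∅

Interfere edges:
  d: {e,s}
  e: {d,s,x}
  s: {d,e}
  x: {e}

Colouring:
  lower bound: {d,e,s} mutually conflict ⇒ χ ≥ 3
  3-colouring: R0={e}  R1={d,x}  R2={s}
  χ = 3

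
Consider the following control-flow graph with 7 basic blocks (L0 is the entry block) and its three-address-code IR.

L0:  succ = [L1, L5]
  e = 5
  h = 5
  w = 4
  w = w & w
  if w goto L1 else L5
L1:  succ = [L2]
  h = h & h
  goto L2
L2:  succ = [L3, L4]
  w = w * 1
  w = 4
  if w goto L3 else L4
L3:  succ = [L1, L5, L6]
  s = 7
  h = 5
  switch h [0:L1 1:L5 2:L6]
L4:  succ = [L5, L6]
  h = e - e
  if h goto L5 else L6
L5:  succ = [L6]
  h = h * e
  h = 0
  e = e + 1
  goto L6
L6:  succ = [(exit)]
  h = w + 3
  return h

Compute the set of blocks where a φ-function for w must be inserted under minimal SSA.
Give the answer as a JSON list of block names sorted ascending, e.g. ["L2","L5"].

Answer: ["L1", "L5", "L6"]

Working:
idom tree: L1←L0 L2←L1 L3←L2 L4←L2 L5←L0 L6←L0
Dom∩ at merges:
  L1: preds {L0,L3}: {L0} ∩ {L0,L1,L2,L3} = {L0}; idom=L0
  L5: preds {L0,L3,L4}: {L0} ∩ {L0,L1,L2,L3} ∩ {L0,L1,L2,L4} = {L0}; idom=L0
  L6: preds {L3,L4,L5}: {L0,L1,L2,L3} ∩ {L0,L1,L2,L4} ∩ {L0,L5} = {L0}; idom=L0

DF derivation:
  L1←L0: walk · to L0
  L1←L3: walk L3→L2→L1 to L0
  L5←L0: walk · to L0
  L5←L3: walk L3→L2→L1 to L0
  L5←L4: walk L4→L2→L1 to L0
  L6←L3: walk L3→L2→L1 to L0
  L6←L4: walk L4→L2→L1 to L0
  L6←L5: walk L5 to L0
  L0 → ∅
  L1 → {L1,L5,L6}
  L2 → {L1,L5,L6}
  L3 → {L1,L5,L6}
  L4 → {L5,L6}
  L5 → {L6}
  L6 → ∅

φ for w: defs {L0,L2}
  DF⁺ = {L1,L5,L6}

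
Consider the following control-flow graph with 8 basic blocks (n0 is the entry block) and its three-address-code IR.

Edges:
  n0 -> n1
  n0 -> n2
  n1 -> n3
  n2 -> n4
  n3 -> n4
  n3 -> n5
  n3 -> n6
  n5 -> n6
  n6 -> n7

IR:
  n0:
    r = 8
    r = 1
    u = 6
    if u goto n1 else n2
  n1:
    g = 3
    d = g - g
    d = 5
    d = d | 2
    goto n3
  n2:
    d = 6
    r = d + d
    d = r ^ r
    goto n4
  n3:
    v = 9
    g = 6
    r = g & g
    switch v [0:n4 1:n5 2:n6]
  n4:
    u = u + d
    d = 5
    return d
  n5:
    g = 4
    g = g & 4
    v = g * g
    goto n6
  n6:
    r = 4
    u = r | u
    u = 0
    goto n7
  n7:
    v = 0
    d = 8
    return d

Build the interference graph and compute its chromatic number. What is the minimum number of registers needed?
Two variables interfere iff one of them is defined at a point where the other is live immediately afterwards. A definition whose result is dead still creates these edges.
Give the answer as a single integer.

Block summaries:
  n0 def {r,u} use ∅
  n1 def {d,g} use ∅
  n2 def {d,r} use ∅
  n3 def {g,r,v} use ∅
  n4 def {d,u} use {d,u}
  n5 def {g,v} use ∅
  n6 def {r,u} use {u}
  n7 def {d,v} use ∅

Backward fixpoint:
  n0: in=∅ out={u}
  n1: in={u} out={d,u}
  n2: in={u} out={d,u}
  n3: in={d,u} out={d,u}
  n4: in={d,u} out=∅
  n5: in={u} out={u}
  n6: in={u} out=∅
  n7: in=∅ out=∅

Interfere edges:
  d↔{g,r,u,v}
  g↔{d,u,v}
  r↔{d,u,v}
  u↔{d,g,r,v}
  v↔{d,g,r,u}

Registers:
  lower bound: {d,g,u,v} mutually conflict ⇒ χ ≥ 4
  assign d→r0 g→r3 r→r3 u→r1 v→r2 — no edge inside a register ⇒ χ ≤ 4
  χ = 4

Answer: 4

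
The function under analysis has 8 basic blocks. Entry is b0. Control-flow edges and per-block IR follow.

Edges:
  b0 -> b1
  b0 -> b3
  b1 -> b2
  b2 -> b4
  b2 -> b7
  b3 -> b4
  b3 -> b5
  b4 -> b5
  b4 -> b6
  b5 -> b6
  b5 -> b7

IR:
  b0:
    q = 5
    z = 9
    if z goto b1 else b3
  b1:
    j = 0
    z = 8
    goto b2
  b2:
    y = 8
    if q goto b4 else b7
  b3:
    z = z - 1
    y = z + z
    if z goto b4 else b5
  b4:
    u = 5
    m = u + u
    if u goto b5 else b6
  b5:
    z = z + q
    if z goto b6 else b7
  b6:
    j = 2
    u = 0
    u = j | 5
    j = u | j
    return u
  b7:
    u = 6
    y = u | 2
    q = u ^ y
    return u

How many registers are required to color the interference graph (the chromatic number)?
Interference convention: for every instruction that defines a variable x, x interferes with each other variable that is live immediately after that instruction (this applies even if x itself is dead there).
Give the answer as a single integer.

Answer: 4

Analysis:
Per-block:
  b0: def={q,z} ue=∅
  b1: def={j,z} ue=∅
  b2: def={y} ue={q}
  b3: def={y,z} ue={z}
  b4: def={m,u} ue=∅
  b5: def={z} ue={q,z}
  b6: def={j,u} ue=∅
  b7: def={q,u,y} ue=∅

Liveness:
  b0 li=∅ lo={q,z}
  b1 li={q} lo={q,z}
  b2 li={q,z} lo={q,z}
  b3 li={q,z} lo={q,z}
  b4 li={q,z} lo={q,z}
  b5 li={q,z} lo=∅
  b6 li=∅ lo=∅
  b7 li=∅ lo=∅

Interfere edges:
  j — {q,u}
  m — {q,u,z}
  q — {j,m,u,y,z}
  u — {j,m,q,y,z}
  y — {q,u,z}
  z — {m,q,u,y}

Colouring:
  lower bound: {m,q,u,z} mutually conflict ⇒ χ ≥ 4
  4-colouring: r0={q}  r1={u}  r2={j,z}  r3={m,y}
  χ = 4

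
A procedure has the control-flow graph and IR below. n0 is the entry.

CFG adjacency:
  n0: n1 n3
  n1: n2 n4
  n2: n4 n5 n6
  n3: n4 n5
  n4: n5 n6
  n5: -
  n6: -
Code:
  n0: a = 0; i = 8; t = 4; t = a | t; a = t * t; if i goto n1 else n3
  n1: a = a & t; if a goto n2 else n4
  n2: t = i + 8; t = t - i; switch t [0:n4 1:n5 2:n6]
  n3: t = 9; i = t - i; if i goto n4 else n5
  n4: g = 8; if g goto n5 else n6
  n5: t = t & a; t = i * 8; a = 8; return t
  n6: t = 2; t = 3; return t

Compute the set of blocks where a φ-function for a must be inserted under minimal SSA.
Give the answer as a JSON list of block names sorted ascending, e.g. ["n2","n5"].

Answer: ["n4", "n5", "n6"]

Working:
idom tree: n1←n0 n2←n1 n3←n0 n4←n0 n5←n0 n6←n0
Join-block Dom:
  n4: preds {n1,n2,n3}: {n0,n1} ∩ {n0,n1,n2} ∩ {n0,n3} = {n0}; idom=n0
  n5: preds {n2,n3,n4}: {n0,n1,n2} ∩ {n0,n3} ∩ {n0,n4} = {n0}; idom=n0
  n6: preds {n2,n4}: {n0,n1,n2} ∩ {n0,n4} = {n0}; idom=n0

DF derivation:
  n4←n1: walk n1 to n0
  n4←n2: walk n2→n1 to n0
  n4←n3: walk n3 to n0
  n5←n2: walk n2→n1 to n0
  n5←n3: walk n3 to n0
  n5←n4: walk n4 to n0
  n6←n2: walk n2→n1 to n0
  n6←n4: walk n4 to n0
  n0 → ∅
  n1 → {n4,n5,n6}
  n2 → {n4,n5,n6}
  n3 → {n4,n5}
  n4 → {n5,n6}
  n5 → ∅
  n6 → ∅

φ for a: defs {n0,n1,n5}
  DF⁺ = {n4,n5,n6}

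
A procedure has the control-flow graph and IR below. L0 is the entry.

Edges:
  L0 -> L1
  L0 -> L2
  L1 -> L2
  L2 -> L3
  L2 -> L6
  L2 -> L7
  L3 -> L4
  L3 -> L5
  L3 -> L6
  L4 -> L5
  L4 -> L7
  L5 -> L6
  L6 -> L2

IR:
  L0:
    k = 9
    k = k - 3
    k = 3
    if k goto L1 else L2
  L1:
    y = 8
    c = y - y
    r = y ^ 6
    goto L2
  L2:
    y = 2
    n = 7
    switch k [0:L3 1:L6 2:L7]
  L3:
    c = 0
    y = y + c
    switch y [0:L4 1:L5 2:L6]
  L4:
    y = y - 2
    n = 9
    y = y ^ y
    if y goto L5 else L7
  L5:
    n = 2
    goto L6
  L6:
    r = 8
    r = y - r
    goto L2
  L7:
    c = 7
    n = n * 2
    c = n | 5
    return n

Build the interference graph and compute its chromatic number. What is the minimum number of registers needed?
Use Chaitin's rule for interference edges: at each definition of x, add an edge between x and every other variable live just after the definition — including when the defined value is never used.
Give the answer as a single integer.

Block summaries:
  L0: def={k} ue=∅
  L1: def={c,r,y} ue=∅
  L2: def={n,y} ue={k}
  L3: def={c,y} ue={y}
  L4: def={n,y} ue={y}
  L5: def={n} ue=∅
  L6: def={r} ue={y}
  L7: def={c,n} ue={n}

Live sets:
  live L0: ∅→{k}
  live L1: {k}→{k}
  live L2: {k}→{k,n,y}
  live L3: {k,y}→{k,y}
  live L4: {k,y}→{k,n,y}
  live L5: {k,y}→{k,y}
  live L6: {k,y}→{k}
  live L7: {n}→∅

Interference:
  c↔{k,n,y}
  k↔{c,n,r,y}
  n↔{c,k,y}
  r↔{k,y}
  y↔{c,k,n,r}

Colouring:
  clique {c,k,n,y} ⇒ need ≥ 4
  assign c→R2 k→R0 n→R3 r→R2 y→R1 — no edge inside a register ⇒ χ ≤ 4
  χ = 4

Answer: 4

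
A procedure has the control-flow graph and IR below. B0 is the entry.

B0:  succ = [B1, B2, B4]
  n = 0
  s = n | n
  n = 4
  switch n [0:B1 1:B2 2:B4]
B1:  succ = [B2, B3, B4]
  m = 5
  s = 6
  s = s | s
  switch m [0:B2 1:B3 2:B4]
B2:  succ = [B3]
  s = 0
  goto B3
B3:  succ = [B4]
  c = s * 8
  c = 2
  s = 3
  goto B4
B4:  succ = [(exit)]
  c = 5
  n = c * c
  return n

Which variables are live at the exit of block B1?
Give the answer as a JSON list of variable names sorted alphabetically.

Block summaries:
  B0 def {n,s} use ∅
  B1 def {m,s} use ∅
  B2 def {s} use ∅
  B3 def {c,s} use {s}
  B4 def {c,n} use ∅

Backward fixpoint:
  B0: in=∅ out=∅
  B1: in=∅ out={s}
  B2: in=∅ out={s}
  B3: in={s} out=∅
  B4: in=∅ out=∅

live-out(B1) = ["s"]

Answer: ["s"]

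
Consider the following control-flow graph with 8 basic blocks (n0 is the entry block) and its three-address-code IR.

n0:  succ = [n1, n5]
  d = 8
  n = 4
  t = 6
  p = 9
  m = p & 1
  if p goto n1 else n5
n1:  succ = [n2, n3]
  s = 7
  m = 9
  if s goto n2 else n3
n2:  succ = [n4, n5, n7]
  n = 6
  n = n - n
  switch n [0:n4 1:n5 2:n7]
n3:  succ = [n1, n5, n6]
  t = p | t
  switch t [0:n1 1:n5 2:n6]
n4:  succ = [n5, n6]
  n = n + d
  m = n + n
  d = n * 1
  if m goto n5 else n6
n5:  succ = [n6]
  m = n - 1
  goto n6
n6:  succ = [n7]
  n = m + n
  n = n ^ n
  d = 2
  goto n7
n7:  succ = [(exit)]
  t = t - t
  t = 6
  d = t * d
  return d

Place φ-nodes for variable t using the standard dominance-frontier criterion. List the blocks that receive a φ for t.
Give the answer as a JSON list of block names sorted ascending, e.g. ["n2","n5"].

Answer: ["n1", "n5", "n6", "n7"]

Derivation:
idom tree: n1←n0 n2←n1 n3←n1 n4←n2 n5←n0 n6←n0 n7←n0
Dom at joins:
  n1: preds {n0,n3}: {n0} ∩ {n0,n1,n3} = {n0}; idom=n0
  n5: preds {n0,n2,n3,n4}: {n0} ∩ {n0,n1,n2} ∩ {n0,n1,n3} ∩ {n0,n1,n2,n4} = {n0}; idom=n0
  n6: preds {n3,n4,n5}: {n0,n1,n3} ∩ {n0,n1,n2,n4} ∩ {n0,n5} = {n0}; idom=n0
  n7: preds {n2,n6}: {n0,n1,n2} ∩ {n0,n6} = {n0}; idom=n0

DF walk-up:
  n1←n0: walk · to n0
  n1←n3: walk n3→n1 to n0
  n5←n0: walk · to n0
  n5←n2: walk n2→n1 to n0
  n5←n3: walk n3→n1 to n0
  n5←n4: walk n4→n2→n1 to n0
  n6←n3: walk n3→n1 to n0
  n6←n4: walk n4→n2→n1 to n0
  n6←n5: walk n5 to n0
  n7←n2: walk n2→n1 to n0
  n7←n6: walk n6 to n0
  n0 → ∅
  n1 → {n1,n5,n6,n7}
  n2 → {n5,n6,n7}
  n3 → {n1,n5,n6}
  n4 → {n5,n6}
  n5 → {n6}
  n6 → {n7}
  n7 → ∅

φ for t: defs {n0,n3,n7}
  DF⁺ = {n1,n5,n6,n7}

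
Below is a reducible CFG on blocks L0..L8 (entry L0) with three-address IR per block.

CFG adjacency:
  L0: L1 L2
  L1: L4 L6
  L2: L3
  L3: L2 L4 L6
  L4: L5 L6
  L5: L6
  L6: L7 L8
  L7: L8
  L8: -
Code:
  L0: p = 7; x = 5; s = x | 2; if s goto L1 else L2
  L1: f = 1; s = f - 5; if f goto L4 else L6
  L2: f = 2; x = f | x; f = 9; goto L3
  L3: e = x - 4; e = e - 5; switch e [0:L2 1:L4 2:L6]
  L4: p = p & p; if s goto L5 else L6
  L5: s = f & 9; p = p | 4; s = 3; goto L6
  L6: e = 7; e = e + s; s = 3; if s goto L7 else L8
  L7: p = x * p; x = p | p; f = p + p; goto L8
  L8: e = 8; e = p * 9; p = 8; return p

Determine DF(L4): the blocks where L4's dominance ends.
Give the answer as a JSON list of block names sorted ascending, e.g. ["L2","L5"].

idom tree: L1←L0 L2←L0 L3←L2 L4←L0 L5←L4 L6←L0 L7←L6 L8←L6
Dom at joins:
  L2: preds {L0,L3}: {L0} ∩ {L0,L2,L3} = {L0}; idom=L0
  L4: preds {L1,L3}: {L0,L1} ∩ {L0,L2,L3} = {L0}; idom=L0
  L6: preds {L1,L3,L4,L5}: {L0,L1} ∩ {L0,L2,L3} ∩ {L0,L4} ∩ {L0,L4,L5} = {L0}; idom=L0
  L8: preds {L6,L7}: {L0,L6} ∩ {L0,L6,L7} = {L0,L6}; idom=L6

DF derivation:
  L2←L0: walk · to L0
  L2←L3: walk L3→L2 to L0
  L4←L1: walk L1 to L0
  L4←L3: walk L3→L2 to L0
  L6←L1: walk L1 to L0
  L6←L3: walk L3→L2 to L0
  L6←L4: walk L4 to L0
  L6←L5: walk L5→L4 to L0
  L8←L6: walk · to L6
  L8←L7: walk L7 to L6
  L0: DF=∅
  L1: DF={L4,L6}
  L2: DF={L2,L4,L6}
  L3: DF={L2,L4,L6}
  L4: DF={L6}
  L5: DF={L6}
  L6: DF=∅
  L7: DF={L8}
  L8: DF=∅

DF(L4) = ["L6"]

Answer: ["L6"]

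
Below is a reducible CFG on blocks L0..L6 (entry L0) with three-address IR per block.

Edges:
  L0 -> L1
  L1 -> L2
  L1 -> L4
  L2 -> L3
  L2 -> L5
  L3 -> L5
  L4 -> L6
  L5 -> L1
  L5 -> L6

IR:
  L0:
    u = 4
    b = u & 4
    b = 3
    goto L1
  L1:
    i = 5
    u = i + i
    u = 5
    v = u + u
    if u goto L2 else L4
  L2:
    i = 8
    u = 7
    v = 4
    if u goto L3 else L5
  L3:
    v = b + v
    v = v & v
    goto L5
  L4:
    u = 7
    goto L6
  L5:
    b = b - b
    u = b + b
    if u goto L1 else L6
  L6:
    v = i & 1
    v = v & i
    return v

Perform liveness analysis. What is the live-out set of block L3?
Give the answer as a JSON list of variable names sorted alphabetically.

Per-block:
  L0: {b,u} / ∅
  L1: {i,u,v} / ∅
  L2: {i,u,v} / ∅
  L3: {v} / {b,v}
  L4: {u} / ∅
  L5: {b,u} / {b}
  L6: {v} / {i}

Live sets:
  L0: in=∅ out={b}
  L1: in={b} out={b,i}
  L2: in={b} out={b,i,v}
  L3: in={b,i,v} out={b,i}
  L4: in={i} out={i}
  L5: in={b,i} out={b,i}
  L6: in={i} out=∅

live-out(L3) = ["b", "i"]

Answer: ["b", "i"]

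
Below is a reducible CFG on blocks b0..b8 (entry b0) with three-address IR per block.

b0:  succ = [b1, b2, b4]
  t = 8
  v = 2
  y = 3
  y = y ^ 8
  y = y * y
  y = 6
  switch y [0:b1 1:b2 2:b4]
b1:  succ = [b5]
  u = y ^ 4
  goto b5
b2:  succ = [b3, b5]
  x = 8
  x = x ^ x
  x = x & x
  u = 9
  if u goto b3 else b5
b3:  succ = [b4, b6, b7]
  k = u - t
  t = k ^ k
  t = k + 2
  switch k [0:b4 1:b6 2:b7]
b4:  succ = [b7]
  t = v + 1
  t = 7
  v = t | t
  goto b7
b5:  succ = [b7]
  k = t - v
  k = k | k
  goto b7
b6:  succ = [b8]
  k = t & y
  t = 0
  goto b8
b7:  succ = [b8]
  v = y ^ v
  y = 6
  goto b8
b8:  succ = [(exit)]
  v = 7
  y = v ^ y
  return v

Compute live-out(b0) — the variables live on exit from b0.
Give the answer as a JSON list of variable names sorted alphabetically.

Answer: ["t", "v", "y"]

Working:
Per-block:
  b0: def={t,v,y} ue=∅
  b1: def={u} ue={y}
  b2: def={u,x} ue=∅
  b3: def={k,t} ue={t,u}
  b4: def={t,v} ue={v}
  b5: def={k} ue={t,v}
  b6: def={k,t} ue={t,y}
  b7: def={v,y} ue={v,y}
  b8: def={v,y} ue={y}

Live sets:
  b0: in=∅ out={t,v,y}
  b1: in={t,v,y} out={t,v,y}
  b2: in={t,v,y} out={t,u,v,y}
  b3: in={t,u,v,y} out={t,v,y}
  b4: in={v,y} out={v,y}
  b5: in={t,v,y} out={v,y}
  b6: in={t,y} out={y}
  b7: in={v,y} out={y}
  b8: in={y} out=∅

live-out(b0) = ["t", "v", "y"]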